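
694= 694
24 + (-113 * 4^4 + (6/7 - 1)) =-202329/7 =-28904.14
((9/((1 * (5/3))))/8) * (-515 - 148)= -17901/40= -447.52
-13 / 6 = -2.17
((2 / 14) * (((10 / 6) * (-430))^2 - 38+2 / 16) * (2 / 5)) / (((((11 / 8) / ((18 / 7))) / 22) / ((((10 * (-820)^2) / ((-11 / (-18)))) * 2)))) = 14321386578355200 / 539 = 26570290497876.07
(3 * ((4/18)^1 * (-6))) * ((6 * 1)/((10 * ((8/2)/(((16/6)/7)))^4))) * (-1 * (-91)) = -832/46305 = -0.02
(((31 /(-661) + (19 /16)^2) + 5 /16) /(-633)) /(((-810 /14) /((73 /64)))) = 28980343 /555277565952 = 0.00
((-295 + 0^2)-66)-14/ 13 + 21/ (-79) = -372126/ 1027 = -362.34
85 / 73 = 1.16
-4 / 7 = -0.57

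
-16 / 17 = -0.94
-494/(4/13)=-3211/2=-1605.50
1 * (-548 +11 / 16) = -8757 / 16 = -547.31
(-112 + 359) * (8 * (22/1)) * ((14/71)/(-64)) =-19019/142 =-133.94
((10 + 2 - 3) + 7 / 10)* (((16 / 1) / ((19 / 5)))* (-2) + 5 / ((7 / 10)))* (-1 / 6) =1649 / 798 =2.07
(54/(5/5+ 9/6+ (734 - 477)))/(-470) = -18/40655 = -0.00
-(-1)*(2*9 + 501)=519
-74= -74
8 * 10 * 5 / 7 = 57.14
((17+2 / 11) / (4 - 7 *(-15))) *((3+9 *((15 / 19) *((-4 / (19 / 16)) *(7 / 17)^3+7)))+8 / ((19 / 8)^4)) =564539941602 / 69789110957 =8.09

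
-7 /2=-3.50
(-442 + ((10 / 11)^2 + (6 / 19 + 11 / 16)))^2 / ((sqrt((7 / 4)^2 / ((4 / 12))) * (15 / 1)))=262155702235729 * sqrt(3) / 106553684160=4261.39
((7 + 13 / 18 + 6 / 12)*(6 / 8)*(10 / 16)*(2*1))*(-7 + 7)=0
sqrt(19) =4.36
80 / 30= 8 / 3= 2.67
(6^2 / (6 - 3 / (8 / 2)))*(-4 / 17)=-192 / 119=-1.61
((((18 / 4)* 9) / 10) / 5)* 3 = 243 / 100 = 2.43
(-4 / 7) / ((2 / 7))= -2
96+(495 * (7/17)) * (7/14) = 197.91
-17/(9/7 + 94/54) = -3213/572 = -5.62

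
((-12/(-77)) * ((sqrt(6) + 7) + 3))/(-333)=-40/8547 - 4 * sqrt(6)/8547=-0.01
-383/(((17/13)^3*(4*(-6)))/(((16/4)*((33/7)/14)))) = 9255961/962948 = 9.61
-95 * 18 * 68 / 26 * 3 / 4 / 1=-3354.23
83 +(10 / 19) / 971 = 1531277 / 18449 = 83.00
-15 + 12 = -3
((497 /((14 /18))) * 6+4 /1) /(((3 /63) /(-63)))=-5077674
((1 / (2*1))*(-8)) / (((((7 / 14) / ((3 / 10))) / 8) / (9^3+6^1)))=-14112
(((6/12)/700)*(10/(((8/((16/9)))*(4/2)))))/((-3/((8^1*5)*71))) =-142/189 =-0.75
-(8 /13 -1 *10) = 122 /13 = 9.38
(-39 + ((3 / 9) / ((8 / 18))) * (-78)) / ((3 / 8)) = -260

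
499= 499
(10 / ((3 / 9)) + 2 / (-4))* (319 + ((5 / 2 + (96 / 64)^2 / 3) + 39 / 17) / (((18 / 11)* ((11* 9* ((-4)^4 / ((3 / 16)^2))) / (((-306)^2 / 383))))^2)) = 11857690326902357603 / 1260048915365888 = 9410.50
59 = 59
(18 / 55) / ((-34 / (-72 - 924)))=8964 / 935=9.59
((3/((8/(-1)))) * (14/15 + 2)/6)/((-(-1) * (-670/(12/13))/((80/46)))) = 44/100165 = 0.00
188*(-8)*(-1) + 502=2006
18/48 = 3/8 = 0.38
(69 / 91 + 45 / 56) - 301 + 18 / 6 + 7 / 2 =-213259 / 728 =-292.94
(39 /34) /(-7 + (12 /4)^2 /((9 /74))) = 39 /2278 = 0.02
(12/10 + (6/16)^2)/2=429/640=0.67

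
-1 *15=-15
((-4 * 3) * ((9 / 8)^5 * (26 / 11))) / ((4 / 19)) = -43755309 / 180224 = -242.78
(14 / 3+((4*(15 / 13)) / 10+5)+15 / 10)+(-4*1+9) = 1297 / 78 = 16.63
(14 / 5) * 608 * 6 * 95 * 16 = 15525888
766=766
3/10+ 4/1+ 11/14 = 178/35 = 5.09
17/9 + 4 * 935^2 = 3496901.89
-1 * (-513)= 513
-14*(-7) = 98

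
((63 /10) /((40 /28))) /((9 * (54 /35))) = 343 /1080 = 0.32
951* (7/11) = 6657/11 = 605.18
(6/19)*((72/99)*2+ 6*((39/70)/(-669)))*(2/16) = 373353/6524980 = 0.06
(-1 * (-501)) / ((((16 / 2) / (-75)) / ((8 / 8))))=-37575 / 8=-4696.88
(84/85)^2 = 7056/7225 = 0.98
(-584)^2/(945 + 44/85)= 360.71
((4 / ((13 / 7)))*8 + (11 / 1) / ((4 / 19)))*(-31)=-2153.90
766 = 766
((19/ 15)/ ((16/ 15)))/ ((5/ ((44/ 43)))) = 209/ 860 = 0.24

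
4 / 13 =0.31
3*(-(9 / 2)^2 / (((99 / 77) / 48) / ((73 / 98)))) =-11826 / 7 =-1689.43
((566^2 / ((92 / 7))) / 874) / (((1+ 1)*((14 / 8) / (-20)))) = -1601780 / 10051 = -159.37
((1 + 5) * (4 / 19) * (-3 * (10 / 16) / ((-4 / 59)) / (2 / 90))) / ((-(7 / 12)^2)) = -4301100 / 931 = -4619.87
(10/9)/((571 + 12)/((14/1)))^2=1960/3059001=0.00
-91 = -91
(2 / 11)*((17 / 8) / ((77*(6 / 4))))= 0.00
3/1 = 3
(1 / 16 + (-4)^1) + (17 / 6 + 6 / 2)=1.90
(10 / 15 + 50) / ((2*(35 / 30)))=152 / 7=21.71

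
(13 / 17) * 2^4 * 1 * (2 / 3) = 416 / 51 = 8.16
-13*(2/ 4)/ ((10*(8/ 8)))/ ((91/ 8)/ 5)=-0.29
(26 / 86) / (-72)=-13 / 3096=-0.00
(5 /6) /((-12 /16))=-10 /9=-1.11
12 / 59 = 0.20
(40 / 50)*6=24 / 5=4.80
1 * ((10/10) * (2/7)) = 2/7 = 0.29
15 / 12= 5 / 4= 1.25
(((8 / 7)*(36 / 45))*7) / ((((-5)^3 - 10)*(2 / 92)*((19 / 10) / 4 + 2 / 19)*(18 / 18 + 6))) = -223744 / 416745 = -0.54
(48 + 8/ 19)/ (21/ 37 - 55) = -17020/ 19133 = -0.89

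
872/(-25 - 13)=-436/19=-22.95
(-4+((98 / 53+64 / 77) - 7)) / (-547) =33953 / 2232307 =0.02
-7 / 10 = -0.70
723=723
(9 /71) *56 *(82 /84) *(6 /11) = 2952 /781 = 3.78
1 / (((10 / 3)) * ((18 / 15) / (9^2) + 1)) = 81 / 274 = 0.30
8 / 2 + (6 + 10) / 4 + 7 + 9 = 24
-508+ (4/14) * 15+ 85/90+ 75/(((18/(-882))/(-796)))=368524451/126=2924797.23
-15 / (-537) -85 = -15210 / 179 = -84.97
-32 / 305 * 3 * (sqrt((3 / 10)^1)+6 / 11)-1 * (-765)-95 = 2247274 / 3355-48 * sqrt(30) / 1525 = 669.66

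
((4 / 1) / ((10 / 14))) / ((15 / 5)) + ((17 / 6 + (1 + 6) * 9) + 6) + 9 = 82.70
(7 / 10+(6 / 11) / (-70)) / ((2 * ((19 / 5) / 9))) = 0.82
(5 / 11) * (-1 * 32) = -160 / 11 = -14.55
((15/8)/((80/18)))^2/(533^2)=729/1163628544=0.00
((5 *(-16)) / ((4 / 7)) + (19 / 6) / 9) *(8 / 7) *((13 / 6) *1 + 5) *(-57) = 12321994 / 189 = 65195.74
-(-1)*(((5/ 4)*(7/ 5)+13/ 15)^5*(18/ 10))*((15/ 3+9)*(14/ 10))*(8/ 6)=4674060635293/ 810000000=5770.45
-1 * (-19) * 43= 817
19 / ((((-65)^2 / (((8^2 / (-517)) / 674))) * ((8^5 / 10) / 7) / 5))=-133 / 15075686912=-0.00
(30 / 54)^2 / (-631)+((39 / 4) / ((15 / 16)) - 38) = -7053443 / 255555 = -27.60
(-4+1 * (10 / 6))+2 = -1 / 3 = -0.33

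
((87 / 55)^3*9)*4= 23706108 / 166375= 142.49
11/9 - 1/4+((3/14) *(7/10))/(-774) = 15047/15480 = 0.97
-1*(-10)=10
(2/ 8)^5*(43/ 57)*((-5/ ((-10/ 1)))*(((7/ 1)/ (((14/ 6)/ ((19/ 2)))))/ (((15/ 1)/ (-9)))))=-129/ 20480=-0.01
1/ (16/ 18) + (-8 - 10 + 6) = -87/ 8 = -10.88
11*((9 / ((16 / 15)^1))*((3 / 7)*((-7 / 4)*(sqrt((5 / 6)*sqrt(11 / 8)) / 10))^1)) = -6.88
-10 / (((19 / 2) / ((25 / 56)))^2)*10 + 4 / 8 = 19753 / 70756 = 0.28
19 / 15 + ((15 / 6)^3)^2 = 235591 / 960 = 245.41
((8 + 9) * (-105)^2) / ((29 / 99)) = 18555075 / 29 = 639830.17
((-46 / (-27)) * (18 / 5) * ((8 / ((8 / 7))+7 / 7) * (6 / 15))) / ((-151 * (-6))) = 736 / 33975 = 0.02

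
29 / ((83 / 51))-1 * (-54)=5961 / 83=71.82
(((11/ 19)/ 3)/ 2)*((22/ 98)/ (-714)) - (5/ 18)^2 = -1385407/ 17947818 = -0.08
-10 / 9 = -1.11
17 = 17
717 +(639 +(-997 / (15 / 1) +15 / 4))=77597 / 60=1293.28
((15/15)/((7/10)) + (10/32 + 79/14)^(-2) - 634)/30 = -984940342/46713345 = -21.08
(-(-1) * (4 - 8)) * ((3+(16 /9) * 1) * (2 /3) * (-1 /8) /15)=43 /405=0.11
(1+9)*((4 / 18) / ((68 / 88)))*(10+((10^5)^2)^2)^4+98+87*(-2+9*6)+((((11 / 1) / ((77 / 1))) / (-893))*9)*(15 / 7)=1925308000000000000770123200000000000115518480000000000007701232000000000000223474242007 / 6694821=287581699346405228873202600000000000000000000000000000000000000000000000000000000.00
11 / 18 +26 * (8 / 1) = 3755 / 18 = 208.61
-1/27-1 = -28/27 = -1.04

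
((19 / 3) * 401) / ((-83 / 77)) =-586663 / 249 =-2356.08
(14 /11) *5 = 70 /11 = 6.36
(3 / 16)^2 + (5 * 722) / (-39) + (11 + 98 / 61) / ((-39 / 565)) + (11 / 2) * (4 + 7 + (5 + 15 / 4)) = -101425277 / 609024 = -166.54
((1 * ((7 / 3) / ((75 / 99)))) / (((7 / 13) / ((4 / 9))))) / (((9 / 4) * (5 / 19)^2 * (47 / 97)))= 80118896 / 2379375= 33.67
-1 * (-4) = 4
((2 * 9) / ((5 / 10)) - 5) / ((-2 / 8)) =-124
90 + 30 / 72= 1085 / 12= 90.42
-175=-175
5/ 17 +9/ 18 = 27/ 34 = 0.79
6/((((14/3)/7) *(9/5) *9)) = 5/9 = 0.56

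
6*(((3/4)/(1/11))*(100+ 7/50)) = 495693/100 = 4956.93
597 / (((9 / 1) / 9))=597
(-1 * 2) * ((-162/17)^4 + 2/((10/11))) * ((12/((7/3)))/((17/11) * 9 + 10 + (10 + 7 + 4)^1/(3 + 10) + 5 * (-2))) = -422216457234/77256925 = -5465.10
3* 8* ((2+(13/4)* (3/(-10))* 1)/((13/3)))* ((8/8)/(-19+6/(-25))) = -0.30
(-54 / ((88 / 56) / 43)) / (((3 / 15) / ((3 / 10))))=-24381 / 11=-2216.45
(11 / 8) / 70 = 11 / 560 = 0.02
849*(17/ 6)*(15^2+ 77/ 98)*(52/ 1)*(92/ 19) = 18188254916/ 133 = 136753796.36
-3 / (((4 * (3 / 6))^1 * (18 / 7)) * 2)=-7 / 24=-0.29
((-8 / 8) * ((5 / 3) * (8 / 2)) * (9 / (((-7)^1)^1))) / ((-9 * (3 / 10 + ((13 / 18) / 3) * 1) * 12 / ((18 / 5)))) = -270 / 511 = -0.53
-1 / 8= -0.12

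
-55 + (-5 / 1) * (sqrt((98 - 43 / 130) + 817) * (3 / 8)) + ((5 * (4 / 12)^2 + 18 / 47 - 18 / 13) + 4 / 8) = -3 * sqrt(15457910) / 208 - 604297 / 10998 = -111.65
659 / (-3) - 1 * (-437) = 652 / 3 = 217.33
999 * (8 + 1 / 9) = 8103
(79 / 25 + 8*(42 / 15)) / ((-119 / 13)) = -8307 / 2975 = -2.79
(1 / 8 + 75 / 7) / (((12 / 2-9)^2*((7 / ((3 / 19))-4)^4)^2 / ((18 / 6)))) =1327509 / 2573184872360041016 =0.00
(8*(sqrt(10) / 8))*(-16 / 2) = -8*sqrt(10) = -25.30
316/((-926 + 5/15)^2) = 2844/7711729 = 0.00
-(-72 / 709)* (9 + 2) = 792 / 709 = 1.12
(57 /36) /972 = 0.00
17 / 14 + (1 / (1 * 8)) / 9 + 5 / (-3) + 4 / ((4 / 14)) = 6835 / 504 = 13.56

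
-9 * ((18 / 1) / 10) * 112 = -9072 / 5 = -1814.40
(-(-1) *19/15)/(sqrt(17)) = 19 *sqrt(17)/255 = 0.31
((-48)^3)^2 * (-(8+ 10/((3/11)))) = -546299707392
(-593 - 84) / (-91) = 677 / 91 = 7.44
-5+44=39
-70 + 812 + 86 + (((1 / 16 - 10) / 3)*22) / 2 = 12665 / 16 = 791.56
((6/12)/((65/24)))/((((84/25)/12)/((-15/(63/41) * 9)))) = -36900/637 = -57.93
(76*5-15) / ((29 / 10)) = 3650 / 29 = 125.86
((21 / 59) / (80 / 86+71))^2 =90601 / 3700167241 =0.00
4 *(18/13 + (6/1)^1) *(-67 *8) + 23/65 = -1029097/65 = -15832.26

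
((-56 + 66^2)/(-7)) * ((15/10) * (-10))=64500/7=9214.29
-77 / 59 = -1.31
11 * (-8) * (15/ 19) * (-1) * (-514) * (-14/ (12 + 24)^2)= 197890/ 513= 385.75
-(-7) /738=7 /738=0.01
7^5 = 16807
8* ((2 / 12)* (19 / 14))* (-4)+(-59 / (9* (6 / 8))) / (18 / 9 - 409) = -555124 / 76923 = -7.22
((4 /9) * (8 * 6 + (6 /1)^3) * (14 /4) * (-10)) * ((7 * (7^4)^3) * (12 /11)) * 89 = -38631586229479040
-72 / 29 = -2.48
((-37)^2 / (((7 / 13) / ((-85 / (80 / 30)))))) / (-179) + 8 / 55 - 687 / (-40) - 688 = -60078061 / 275660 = -217.94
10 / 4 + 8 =21 / 2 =10.50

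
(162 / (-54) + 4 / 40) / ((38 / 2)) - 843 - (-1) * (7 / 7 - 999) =-349819 / 190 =-1841.15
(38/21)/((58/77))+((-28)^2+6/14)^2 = 615330.59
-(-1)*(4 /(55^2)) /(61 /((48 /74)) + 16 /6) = 96 /7021025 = 0.00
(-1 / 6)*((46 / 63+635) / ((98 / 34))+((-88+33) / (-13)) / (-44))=-36.74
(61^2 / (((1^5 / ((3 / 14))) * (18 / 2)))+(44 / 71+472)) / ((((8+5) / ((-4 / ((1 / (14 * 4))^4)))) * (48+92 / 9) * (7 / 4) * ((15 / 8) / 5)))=-5374188388352 / 120913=-44446737.64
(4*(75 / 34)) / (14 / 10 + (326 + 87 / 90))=4500 / 167467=0.03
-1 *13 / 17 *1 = -13 / 17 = -0.76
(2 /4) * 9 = 9 /2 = 4.50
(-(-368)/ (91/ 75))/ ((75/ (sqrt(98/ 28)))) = 184*sqrt(14)/ 91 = 7.57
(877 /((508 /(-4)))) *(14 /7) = -1754 /127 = -13.81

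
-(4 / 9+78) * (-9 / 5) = 706 / 5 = 141.20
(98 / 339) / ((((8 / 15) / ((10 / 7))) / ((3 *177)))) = 411.17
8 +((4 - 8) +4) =8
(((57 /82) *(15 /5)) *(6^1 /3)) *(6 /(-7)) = -1026 /287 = -3.57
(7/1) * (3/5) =4.20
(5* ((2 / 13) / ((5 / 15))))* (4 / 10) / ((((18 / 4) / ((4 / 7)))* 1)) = 32 / 273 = 0.12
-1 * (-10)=10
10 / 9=1.11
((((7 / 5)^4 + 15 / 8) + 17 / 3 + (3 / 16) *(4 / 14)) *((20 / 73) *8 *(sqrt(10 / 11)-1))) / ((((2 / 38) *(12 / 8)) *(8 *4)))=-5704123 / 574875 + 5704123 *sqrt(110) / 6323625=-0.46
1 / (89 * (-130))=-1 / 11570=-0.00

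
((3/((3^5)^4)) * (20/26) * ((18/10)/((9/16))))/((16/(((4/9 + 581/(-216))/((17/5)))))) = -2425/27740856694356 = -0.00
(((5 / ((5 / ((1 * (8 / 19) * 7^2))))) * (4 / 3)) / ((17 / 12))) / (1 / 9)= 56448 / 323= 174.76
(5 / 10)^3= 1 / 8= 0.12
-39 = -39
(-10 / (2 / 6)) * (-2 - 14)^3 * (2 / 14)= 122880 / 7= 17554.29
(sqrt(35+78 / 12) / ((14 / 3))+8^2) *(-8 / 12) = -128 / 3- sqrt(166) / 14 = -43.59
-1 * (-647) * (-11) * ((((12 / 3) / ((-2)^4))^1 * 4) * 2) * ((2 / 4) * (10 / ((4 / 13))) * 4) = -925210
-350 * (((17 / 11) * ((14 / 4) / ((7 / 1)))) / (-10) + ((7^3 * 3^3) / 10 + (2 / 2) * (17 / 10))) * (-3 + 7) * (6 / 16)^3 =-192873555 / 2816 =-68492.03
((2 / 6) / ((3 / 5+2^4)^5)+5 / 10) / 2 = 11817128179 / 47268487716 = 0.25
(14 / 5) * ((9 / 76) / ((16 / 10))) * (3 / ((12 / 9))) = 567 / 1216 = 0.47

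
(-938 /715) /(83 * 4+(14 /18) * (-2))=-4221 /1063205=-0.00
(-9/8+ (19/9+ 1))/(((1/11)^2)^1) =17303/72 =240.32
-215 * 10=-2150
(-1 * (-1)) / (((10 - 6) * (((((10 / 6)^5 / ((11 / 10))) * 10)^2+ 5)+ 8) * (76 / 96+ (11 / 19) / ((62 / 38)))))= 1328956794 / 83380011367681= 0.00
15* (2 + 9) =165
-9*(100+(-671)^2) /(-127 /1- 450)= 7024.38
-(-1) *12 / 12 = 1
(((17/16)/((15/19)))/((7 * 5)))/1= 323/8400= 0.04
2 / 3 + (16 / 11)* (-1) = -26 / 33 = -0.79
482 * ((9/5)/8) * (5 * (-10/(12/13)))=-46995/8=-5874.38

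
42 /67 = 0.63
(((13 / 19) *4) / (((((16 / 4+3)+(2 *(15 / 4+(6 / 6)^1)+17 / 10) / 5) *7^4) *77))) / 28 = 325 / 5679976071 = 0.00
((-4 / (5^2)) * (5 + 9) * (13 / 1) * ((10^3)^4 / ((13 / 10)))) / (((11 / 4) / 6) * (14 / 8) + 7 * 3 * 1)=-307200000000000 / 299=-1027424749163.88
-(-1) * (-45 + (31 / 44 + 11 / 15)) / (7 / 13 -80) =373763 / 681780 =0.55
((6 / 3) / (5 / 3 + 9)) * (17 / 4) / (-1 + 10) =17 / 192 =0.09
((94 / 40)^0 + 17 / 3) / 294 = 10 / 441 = 0.02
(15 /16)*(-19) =-285 /16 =-17.81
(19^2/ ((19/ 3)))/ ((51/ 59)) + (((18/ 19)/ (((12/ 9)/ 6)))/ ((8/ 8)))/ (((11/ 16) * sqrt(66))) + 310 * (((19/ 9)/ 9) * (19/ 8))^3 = 216 * sqrt(66)/ 2299 + 276476708851/ 2312831232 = 120.30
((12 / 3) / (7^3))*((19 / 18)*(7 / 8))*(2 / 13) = 19 / 11466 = 0.00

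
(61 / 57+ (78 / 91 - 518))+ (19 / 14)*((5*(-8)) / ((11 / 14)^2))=-29160833 / 48279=-604.01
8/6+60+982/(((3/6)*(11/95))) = 561764/33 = 17023.15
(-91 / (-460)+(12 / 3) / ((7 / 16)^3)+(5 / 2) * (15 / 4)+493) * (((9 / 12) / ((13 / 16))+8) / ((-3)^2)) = 559587741 / 1025570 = 545.64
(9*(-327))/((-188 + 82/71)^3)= 39012299/86468159448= 0.00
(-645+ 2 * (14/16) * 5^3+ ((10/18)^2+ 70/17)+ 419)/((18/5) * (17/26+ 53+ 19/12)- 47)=-1010945/54366714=-0.02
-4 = -4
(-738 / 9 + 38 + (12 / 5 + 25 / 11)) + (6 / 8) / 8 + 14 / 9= -37.68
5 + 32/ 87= 467/ 87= 5.37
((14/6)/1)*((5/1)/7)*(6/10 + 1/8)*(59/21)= 1711/504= 3.39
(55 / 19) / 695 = 11 / 2641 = 0.00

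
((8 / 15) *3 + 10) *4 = 232 / 5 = 46.40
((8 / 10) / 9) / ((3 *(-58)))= -2 / 3915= -0.00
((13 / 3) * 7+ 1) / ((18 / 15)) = 235 / 9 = 26.11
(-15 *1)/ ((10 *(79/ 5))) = -0.09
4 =4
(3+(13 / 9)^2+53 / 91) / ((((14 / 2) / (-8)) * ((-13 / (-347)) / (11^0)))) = -115995160 / 670761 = -172.93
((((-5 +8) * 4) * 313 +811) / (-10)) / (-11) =4567 / 110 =41.52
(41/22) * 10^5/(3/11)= 2050000/3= 683333.33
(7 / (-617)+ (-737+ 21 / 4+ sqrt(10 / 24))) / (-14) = 1805987 / 34552 -sqrt(15) / 84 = 52.22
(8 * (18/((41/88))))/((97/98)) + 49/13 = 16339001/51701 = 316.03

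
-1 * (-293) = 293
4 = 4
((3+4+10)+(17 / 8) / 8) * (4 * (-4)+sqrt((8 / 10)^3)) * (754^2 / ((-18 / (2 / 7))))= 157052545 / 63-31410509 * sqrt(5) / 630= 2381411.77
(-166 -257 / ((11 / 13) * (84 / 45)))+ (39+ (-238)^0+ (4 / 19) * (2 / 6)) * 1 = -5067379 / 17556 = -288.64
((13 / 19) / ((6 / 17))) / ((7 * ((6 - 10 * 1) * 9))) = -221 / 28728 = -0.01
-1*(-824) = 824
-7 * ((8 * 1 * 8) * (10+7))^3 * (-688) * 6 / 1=37215547686912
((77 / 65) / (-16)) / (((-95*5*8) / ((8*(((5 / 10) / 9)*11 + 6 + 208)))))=297451 / 8892000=0.03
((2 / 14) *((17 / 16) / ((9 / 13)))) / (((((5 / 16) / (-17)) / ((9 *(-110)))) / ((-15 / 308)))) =-56355 / 98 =-575.05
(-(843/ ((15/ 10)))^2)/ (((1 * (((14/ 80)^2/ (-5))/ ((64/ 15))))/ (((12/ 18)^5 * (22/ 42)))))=11384533811200/ 750141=15176525.23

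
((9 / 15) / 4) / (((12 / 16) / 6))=6 / 5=1.20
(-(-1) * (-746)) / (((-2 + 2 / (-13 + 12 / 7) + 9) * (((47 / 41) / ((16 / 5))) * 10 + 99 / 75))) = -483258800 / 21667261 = -22.30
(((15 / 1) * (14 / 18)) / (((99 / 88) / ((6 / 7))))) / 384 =5 / 216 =0.02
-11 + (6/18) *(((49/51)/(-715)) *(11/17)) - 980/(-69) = 12453328/3888495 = 3.20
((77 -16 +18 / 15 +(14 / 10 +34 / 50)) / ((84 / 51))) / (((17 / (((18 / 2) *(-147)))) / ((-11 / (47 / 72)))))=60137154 / 1175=51180.56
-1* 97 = -97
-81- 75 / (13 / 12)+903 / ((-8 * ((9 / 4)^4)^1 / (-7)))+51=-1944718 / 28431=-68.40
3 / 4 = 0.75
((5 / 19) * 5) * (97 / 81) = 2425 / 1539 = 1.58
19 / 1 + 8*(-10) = -61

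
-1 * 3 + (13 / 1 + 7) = 17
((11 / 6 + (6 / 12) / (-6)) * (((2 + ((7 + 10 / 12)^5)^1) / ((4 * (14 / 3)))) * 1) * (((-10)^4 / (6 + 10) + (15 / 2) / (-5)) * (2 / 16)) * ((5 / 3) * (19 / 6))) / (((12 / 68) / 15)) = 2309551882864475 / 23887872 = 96683031.58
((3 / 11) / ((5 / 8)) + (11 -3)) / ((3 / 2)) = 928 / 165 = 5.62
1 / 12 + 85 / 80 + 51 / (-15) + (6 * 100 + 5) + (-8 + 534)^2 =66546899 / 240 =277278.75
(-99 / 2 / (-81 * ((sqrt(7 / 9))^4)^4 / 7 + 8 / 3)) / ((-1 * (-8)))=-52612659 / 9498128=-5.54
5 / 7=0.71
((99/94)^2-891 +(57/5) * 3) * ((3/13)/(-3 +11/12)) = 340239771/3589625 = 94.78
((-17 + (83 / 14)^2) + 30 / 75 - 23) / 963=-4363 / 943740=-0.00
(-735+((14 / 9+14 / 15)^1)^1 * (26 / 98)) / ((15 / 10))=-462634 / 945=-489.56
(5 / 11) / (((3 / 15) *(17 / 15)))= 375 / 187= 2.01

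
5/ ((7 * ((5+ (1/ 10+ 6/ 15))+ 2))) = 2/ 21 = 0.10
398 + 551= 949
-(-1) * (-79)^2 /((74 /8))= 24964 /37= 674.70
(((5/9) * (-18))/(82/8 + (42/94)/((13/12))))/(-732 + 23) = 24440/18475831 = 0.00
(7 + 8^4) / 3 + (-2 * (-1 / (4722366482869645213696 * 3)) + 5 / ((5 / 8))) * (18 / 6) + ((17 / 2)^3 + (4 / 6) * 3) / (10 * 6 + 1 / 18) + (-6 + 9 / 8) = 10697662091389204135552224427 / 7657317251973129714008064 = 1397.05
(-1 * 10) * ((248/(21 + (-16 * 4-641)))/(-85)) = -124/2907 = -0.04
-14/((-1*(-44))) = -7/22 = -0.32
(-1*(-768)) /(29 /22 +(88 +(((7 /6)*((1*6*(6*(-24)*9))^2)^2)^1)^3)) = 5632 /569136996978828915145724519533801174028204901007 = 0.00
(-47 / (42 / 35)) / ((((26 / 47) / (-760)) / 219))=153194150 / 13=11784165.38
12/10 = 6/5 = 1.20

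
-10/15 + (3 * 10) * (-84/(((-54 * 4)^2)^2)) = -20155427/30233088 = -0.67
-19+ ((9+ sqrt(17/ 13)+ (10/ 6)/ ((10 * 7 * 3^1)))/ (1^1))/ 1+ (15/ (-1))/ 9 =-1469/ 126+ sqrt(221)/ 13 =-10.52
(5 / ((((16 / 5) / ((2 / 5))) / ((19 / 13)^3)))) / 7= 34295 / 123032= 0.28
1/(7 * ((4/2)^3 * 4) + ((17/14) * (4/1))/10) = 35/7857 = 0.00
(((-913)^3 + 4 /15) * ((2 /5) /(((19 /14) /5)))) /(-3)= 319640368628 /855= 373848384.36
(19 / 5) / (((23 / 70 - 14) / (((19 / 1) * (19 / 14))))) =-6859 / 957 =-7.17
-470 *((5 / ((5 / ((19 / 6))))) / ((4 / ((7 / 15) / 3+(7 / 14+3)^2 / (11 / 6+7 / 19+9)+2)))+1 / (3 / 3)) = -463107779 / 275832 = -1678.95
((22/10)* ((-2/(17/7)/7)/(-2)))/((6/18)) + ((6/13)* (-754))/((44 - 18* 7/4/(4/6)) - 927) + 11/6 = 2.60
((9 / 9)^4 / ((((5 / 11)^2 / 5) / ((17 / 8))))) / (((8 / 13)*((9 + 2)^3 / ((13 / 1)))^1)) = 2873 / 3520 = 0.82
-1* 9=-9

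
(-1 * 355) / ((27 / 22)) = -7810 / 27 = -289.26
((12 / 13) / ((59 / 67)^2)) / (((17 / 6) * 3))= 107736 / 769301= 0.14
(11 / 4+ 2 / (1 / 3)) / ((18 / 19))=665 / 72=9.24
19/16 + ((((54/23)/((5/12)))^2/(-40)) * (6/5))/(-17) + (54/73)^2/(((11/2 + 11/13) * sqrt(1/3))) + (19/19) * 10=25272 * sqrt(3)/293095 + 1011130723/89930000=11.39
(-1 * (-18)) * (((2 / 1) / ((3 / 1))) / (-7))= -12 / 7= -1.71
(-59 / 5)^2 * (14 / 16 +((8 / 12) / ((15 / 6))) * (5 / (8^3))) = 122.20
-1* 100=-100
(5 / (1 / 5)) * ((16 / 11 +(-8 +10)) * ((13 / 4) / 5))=1235 / 22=56.14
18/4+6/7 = 75/14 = 5.36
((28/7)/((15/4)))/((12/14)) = 56/45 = 1.24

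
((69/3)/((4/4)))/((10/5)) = 23/2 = 11.50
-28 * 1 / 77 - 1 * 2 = -26 / 11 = -2.36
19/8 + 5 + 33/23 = 8.81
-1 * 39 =-39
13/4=3.25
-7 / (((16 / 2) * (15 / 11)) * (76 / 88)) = -847 / 1140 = -0.74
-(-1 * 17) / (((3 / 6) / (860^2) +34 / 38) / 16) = 7644505600 / 25146419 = 304.00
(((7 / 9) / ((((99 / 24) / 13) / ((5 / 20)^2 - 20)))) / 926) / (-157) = 0.00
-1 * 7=-7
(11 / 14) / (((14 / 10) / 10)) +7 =618 / 49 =12.61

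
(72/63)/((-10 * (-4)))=1/35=0.03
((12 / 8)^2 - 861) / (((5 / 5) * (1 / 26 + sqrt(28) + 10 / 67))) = 978346395 / 169721726 - 5211863670 * sqrt(7) / 84860863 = -156.73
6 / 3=2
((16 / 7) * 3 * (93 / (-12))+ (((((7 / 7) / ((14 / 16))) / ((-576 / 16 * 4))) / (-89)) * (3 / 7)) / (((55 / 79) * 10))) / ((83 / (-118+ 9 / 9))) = 29826994119 / 398159300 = 74.91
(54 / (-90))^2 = 9 / 25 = 0.36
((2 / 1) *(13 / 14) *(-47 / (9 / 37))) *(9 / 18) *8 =-1435.37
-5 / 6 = -0.83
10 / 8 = 5 / 4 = 1.25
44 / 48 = 0.92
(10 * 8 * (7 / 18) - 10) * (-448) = -85120 / 9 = -9457.78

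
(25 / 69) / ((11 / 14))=350 / 759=0.46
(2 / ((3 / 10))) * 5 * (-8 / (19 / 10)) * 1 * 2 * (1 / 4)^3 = -250 / 57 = -4.39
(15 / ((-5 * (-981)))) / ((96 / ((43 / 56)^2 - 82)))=-28367 / 10938368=-0.00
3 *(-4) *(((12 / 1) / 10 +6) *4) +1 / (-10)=-3457 / 10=-345.70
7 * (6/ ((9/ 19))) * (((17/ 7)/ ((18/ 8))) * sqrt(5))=2584 * sqrt(5)/ 27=214.00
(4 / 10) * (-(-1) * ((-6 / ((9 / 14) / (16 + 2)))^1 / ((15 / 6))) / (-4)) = 168 / 25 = 6.72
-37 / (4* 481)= -1 / 52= -0.02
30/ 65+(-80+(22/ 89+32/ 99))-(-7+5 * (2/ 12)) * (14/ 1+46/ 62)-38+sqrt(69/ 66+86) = -185065411/ 7101666+sqrt(42130)/ 22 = -16.73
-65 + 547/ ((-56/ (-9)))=1283/ 56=22.91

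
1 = 1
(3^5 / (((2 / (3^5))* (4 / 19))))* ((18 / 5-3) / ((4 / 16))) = 3365793 / 10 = 336579.30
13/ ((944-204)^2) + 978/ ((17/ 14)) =7497739421/ 9309200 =805.41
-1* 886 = -886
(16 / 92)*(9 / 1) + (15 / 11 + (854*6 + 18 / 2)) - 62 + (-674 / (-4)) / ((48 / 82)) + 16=65307797 / 12144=5377.78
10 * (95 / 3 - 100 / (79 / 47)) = -65950 / 237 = -278.27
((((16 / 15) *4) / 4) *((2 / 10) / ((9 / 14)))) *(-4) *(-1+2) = -896 / 675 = -1.33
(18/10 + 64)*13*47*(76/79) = 15277444/395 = 38677.07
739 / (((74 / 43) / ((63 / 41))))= 2001951 / 3034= 659.84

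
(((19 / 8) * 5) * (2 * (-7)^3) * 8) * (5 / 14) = -23275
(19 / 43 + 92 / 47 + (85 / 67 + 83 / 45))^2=1128210239723281 / 37128487689225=30.39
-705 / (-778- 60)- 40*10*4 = -1340095 / 838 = -1599.16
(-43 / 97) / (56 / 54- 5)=0.11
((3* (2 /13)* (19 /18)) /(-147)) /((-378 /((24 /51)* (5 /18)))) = 190 /165781161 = 0.00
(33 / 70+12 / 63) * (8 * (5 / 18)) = 278 / 189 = 1.47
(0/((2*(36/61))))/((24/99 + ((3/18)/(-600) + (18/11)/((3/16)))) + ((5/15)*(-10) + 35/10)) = 0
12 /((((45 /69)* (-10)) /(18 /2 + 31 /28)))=-18.60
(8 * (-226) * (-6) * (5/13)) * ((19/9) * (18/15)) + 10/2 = 137473/13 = 10574.85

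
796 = 796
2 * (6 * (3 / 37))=36 / 37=0.97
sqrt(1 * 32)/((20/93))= 26.30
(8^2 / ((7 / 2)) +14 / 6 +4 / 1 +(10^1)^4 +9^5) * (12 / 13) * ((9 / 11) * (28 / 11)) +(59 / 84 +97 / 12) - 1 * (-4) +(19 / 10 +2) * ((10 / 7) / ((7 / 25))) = 132822.65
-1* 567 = -567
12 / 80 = 3 / 20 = 0.15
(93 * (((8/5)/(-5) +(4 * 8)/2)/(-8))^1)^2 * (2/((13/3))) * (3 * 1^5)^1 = 373792482/8125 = 46005.23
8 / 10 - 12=-56 / 5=-11.20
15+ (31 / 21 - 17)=-11 / 21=-0.52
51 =51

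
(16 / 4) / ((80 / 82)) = 41 / 10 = 4.10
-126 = -126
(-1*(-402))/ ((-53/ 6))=-2412/ 53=-45.51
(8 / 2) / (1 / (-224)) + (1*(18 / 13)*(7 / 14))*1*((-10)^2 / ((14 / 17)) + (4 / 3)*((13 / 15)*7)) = -366882 / 455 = -806.33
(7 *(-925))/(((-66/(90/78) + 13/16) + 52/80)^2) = -5920000/2840383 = -2.08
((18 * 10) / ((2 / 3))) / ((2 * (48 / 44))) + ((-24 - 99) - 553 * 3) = -6633 / 4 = -1658.25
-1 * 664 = -664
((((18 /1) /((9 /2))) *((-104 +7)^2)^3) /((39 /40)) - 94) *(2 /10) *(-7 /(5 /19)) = -17725644264401542 /975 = -18180147963488.76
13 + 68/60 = 212/15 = 14.13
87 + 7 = 94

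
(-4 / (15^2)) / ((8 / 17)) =-17 / 450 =-0.04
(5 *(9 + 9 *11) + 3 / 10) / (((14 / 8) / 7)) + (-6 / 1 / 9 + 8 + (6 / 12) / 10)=2168.58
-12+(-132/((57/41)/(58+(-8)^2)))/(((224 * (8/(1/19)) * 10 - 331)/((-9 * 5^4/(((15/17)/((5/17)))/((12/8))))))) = 180481176/2154277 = 83.78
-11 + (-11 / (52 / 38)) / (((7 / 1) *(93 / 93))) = -2211 / 182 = -12.15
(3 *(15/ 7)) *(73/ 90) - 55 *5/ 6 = -853/ 21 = -40.62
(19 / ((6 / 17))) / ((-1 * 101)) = -323 / 606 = -0.53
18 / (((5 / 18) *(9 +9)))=18 / 5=3.60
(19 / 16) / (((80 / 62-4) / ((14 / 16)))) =-589 / 1536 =-0.38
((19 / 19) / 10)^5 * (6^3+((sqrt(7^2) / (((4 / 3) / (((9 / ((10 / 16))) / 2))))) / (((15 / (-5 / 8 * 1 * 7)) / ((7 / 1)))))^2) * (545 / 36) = 119599269 / 128000000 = 0.93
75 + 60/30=77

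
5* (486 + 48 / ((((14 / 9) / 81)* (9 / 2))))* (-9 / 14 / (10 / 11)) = -360855 / 98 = -3682.19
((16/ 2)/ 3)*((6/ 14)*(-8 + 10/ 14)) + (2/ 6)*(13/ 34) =-40979/ 4998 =-8.20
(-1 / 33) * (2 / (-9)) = 0.01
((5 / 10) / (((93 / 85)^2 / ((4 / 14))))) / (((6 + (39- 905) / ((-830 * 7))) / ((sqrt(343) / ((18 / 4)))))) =41977250 * sqrt(7) / 1390473783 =0.08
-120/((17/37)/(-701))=3112440/17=183084.71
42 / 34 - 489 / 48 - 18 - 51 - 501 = -157475 / 272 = -578.95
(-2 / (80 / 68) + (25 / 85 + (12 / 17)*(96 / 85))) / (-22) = 1759 / 63580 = 0.03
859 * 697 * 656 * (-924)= -362912354112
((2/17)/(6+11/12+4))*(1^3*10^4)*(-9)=-2160000/2227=-969.91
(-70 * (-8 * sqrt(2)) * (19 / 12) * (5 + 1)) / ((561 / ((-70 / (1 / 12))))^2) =417088000 * sqrt(2) / 34969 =16867.84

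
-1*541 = -541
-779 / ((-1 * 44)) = 779 / 44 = 17.70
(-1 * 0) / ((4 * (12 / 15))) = 0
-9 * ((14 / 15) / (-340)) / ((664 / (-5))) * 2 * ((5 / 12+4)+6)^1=-0.00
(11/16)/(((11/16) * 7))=0.14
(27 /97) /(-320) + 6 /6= 31013 /31040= 1.00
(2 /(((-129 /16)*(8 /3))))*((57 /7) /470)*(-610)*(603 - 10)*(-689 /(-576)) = 473540743 /679056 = 697.35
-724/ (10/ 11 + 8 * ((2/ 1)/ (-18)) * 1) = -35838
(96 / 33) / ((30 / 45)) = 48 / 11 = 4.36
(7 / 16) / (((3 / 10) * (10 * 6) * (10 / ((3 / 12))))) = 7 / 11520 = 0.00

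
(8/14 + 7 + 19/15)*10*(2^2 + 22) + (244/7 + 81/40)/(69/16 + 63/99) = 210836462/91455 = 2305.36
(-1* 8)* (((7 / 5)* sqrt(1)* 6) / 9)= -112 / 15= -7.47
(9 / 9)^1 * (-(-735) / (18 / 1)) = 245 / 6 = 40.83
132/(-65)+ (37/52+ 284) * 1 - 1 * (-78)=93777/260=360.68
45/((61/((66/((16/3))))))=4455/488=9.13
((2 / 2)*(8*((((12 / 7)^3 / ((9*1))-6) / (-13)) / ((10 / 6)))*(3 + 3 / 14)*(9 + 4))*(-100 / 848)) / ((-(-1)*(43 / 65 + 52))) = -27290250 / 145195673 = -0.19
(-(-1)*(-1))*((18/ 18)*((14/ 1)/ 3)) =-14/ 3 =-4.67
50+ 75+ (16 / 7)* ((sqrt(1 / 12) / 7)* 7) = 125.66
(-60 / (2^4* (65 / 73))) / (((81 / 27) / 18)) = -657 / 26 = -25.27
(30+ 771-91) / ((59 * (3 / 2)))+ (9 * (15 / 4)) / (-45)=5149 / 708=7.27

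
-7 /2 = -3.50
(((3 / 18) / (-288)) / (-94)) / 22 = 1 / 3573504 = 0.00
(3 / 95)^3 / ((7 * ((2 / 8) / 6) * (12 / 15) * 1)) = 162 / 1200325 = 0.00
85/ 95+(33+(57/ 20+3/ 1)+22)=23463/ 380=61.74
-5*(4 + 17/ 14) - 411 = -437.07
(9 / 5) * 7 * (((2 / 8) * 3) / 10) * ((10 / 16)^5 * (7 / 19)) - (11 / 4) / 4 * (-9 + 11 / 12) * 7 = 581763581 / 14942208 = 38.93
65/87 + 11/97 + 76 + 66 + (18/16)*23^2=737.99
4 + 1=5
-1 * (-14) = 14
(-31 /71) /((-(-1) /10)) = -310 /71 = -4.37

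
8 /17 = 0.47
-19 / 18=-1.06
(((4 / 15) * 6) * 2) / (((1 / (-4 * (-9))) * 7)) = 576 / 35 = 16.46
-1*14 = -14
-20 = -20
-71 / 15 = -4.73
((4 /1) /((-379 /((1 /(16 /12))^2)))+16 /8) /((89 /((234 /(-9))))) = -39299 /67462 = -0.58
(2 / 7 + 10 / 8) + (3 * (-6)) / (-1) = 547 / 28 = 19.54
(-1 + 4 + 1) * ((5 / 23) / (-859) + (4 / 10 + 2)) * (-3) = -2844708 / 98785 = -28.80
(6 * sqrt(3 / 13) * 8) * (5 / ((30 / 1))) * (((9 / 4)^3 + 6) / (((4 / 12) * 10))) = 3339 * sqrt(39) / 1040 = 20.05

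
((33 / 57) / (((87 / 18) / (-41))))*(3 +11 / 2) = -23001 / 551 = -41.74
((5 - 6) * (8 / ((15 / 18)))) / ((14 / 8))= -192 / 35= -5.49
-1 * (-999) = 999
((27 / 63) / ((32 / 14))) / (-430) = -3 / 6880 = -0.00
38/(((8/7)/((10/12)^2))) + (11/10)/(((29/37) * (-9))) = 159623/6960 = 22.93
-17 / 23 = -0.74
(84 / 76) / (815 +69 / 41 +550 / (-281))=0.00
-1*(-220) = 220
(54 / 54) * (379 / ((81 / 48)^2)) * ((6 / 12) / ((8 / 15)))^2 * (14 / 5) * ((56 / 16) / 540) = 18571 / 8748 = 2.12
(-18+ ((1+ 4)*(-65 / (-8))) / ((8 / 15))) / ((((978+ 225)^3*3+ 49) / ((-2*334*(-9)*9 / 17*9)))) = 26661717 / 83567637280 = 0.00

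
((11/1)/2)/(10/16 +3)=44/29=1.52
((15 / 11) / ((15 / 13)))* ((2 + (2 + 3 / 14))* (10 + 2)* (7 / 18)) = 767 / 33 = 23.24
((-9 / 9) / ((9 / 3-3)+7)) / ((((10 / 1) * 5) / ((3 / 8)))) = -3 / 2800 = -0.00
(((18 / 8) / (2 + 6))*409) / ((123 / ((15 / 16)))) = 18405 / 20992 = 0.88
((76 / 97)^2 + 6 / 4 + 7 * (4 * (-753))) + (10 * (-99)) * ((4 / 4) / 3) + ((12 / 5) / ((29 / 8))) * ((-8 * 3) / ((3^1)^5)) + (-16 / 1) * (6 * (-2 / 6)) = -1575113836163 / 73672470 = -21379.95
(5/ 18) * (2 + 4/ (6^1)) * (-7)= -140/ 27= -5.19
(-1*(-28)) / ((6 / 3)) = 14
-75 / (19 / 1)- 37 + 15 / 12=-3017 / 76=-39.70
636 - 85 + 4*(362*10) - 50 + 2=14983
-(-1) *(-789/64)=-789/64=-12.33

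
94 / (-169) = -94 / 169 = -0.56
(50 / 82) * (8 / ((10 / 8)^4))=2048 / 1025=2.00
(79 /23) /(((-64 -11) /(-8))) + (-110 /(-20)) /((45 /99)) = 43009 /3450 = 12.47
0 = 0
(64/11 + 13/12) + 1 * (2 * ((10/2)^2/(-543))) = 162691/23892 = 6.81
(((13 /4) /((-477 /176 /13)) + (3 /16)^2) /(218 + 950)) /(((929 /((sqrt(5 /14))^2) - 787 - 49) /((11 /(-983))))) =104462765 /1237424265289728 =0.00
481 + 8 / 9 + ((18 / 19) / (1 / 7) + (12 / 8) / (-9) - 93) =135211 / 342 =395.35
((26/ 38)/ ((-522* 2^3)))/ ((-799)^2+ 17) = -13/ 50654637792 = -0.00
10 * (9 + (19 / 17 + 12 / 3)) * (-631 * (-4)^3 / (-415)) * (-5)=96921600 / 1411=68690.01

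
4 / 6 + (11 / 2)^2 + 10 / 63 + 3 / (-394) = 31.07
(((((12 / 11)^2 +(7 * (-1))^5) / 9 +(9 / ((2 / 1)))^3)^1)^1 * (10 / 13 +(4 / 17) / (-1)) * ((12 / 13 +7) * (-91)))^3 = 285221097679949278855576183810259533 / 892155247573651776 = 319698952010482775.59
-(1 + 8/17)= -25/17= -1.47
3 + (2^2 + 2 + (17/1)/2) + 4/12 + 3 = 125/6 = 20.83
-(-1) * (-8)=-8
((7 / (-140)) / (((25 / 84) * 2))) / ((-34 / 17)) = 21 / 500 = 0.04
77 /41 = 1.88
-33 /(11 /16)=-48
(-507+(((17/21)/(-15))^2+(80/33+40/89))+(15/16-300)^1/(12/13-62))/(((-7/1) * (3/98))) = 616087331024401/264446305200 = 2329.73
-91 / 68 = -1.34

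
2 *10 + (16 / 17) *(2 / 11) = 3772 / 187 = 20.17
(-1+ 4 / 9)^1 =-5 / 9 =-0.56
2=2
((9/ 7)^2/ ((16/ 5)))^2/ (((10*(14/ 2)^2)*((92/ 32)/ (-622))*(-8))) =10202355/ 692717312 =0.01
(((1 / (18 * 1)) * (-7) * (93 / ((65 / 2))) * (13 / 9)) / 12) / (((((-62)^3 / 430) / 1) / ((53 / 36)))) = 15953 / 44836416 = 0.00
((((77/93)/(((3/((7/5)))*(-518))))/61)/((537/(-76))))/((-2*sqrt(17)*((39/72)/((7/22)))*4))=-0.00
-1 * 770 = -770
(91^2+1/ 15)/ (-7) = -124216/ 105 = -1183.01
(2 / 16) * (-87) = -87 / 8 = -10.88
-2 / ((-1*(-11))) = -2 / 11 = -0.18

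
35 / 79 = 0.44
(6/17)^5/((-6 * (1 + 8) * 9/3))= -48/1419857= -0.00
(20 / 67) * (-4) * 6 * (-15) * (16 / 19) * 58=6681600 / 1273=5248.70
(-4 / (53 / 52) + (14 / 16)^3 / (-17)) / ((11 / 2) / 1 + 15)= -0.19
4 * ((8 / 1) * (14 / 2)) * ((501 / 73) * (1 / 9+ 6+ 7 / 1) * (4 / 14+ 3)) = 14503616 / 219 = 66226.56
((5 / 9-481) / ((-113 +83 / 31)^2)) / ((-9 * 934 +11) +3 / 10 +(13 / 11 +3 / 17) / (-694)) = 67409353649 / 14335442174868570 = 0.00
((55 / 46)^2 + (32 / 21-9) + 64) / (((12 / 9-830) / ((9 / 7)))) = -23176953 / 257758424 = -0.09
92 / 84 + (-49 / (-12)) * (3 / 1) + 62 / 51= 14.56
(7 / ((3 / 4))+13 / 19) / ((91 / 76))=2284 / 273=8.37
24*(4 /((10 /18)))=864 /5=172.80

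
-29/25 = -1.16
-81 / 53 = -1.53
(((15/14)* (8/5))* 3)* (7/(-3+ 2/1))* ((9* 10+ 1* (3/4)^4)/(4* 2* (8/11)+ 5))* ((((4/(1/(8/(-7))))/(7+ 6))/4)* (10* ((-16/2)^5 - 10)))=-26795769165/3094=-8660558.88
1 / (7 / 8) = 8 / 7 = 1.14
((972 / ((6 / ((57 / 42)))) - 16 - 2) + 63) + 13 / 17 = 31609 / 119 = 265.62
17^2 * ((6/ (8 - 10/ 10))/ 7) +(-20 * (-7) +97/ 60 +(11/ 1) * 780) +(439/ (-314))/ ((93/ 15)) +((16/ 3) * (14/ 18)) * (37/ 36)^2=91389826448429/ 10431246420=8761.16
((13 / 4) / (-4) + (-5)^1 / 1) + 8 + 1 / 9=331 / 144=2.30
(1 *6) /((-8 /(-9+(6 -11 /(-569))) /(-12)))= -15264 /569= -26.83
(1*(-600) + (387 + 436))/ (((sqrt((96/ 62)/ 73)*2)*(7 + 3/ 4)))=223*sqrt(6789)/ 186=98.79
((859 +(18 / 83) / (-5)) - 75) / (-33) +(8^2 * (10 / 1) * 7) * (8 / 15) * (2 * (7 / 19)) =150641794 / 86735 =1736.81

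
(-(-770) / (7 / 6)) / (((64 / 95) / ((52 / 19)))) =10725 / 4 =2681.25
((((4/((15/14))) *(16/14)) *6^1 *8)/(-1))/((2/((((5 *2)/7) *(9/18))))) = -512/7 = -73.14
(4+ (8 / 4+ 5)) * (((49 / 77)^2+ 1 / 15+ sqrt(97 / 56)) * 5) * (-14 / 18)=-55 * sqrt(1358) / 36 -5992 / 297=-76.48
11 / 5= 2.20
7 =7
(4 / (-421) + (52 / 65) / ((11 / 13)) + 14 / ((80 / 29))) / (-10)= -1113469 / 1852400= -0.60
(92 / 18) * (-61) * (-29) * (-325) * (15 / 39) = -10171750 / 9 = -1130194.44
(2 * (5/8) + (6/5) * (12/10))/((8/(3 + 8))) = 2959/800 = 3.70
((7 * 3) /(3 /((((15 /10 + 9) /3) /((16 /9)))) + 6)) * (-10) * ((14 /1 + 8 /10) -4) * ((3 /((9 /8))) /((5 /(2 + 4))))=-381024 /395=-964.62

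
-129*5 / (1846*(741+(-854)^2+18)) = -129 / 269543690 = -0.00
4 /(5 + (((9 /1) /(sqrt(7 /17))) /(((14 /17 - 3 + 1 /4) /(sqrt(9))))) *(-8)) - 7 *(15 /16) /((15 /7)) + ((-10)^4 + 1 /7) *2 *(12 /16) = 7696512 *sqrt(119) /3664531673 + 6155243955951833 /410427547376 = 14997.17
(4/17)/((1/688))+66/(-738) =338309/2091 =161.79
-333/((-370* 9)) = 1/10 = 0.10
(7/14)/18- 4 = -143/36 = -3.97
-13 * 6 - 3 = -81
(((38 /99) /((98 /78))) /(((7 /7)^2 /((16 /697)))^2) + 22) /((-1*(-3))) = 17282295830 /2356659459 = 7.33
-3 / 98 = -0.03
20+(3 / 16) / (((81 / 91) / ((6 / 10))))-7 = 13.13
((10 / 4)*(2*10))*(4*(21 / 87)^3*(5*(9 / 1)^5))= 20253807000 / 24389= 830448.44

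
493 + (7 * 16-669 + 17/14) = -879/14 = -62.79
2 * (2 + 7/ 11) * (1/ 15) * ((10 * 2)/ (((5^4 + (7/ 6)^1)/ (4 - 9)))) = -2320/ 41327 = -0.06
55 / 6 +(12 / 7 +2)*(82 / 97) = 50137 / 4074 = 12.31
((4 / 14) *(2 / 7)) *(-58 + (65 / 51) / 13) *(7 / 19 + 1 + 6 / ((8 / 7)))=-1485359 / 47481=-31.28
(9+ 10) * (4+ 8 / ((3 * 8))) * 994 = 245518 / 3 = 81839.33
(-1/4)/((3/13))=-13/12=-1.08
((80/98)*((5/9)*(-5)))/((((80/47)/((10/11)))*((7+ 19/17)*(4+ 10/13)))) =-1298375/41505156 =-0.03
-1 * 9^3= -729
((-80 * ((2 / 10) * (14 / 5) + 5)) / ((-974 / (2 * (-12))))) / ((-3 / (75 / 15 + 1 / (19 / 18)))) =1005248 / 46265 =21.73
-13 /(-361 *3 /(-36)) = -156 /361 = -0.43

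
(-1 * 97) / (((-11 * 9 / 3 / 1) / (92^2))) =821008 / 33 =24879.03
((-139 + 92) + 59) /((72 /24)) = 4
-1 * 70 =-70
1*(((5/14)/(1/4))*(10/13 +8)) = 1140/91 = 12.53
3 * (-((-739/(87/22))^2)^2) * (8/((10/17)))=-4750916413088318528/95482935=-49756706924.52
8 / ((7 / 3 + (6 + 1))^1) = 0.86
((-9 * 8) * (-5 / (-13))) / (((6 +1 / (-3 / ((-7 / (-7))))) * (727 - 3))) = -270 / 40001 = -0.01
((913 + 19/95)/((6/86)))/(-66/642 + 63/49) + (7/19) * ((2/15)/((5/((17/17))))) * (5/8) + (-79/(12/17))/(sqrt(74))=5588175257/505020 - 1343 * sqrt(74)/888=11052.25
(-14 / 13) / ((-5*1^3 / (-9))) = -126 / 65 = -1.94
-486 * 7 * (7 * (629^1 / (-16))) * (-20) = -37447515 / 2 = -18723757.50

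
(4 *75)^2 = 90000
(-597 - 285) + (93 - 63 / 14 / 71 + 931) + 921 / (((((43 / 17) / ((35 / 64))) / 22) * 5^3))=432262819 / 2442400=176.98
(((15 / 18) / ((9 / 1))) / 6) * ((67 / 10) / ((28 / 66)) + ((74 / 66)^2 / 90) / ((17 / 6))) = 122835061 / 503849808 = 0.24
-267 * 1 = -267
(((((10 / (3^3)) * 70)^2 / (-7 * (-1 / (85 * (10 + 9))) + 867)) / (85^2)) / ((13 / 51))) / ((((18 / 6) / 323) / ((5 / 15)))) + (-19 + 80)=607244123923 / 9952356843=61.02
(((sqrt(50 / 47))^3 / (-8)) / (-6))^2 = 15625 / 29901024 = 0.00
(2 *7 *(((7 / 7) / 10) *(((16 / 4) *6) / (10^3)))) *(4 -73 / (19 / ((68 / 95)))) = 47376 / 1128125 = 0.04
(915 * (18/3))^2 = 30140100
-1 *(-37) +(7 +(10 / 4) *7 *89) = 3203 / 2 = 1601.50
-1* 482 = -482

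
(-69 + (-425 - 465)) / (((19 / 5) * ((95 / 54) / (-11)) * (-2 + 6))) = 284823 / 722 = 394.49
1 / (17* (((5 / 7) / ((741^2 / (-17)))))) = -3843567 / 1445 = -2659.91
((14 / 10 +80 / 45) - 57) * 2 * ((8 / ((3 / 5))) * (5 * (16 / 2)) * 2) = -3100160 / 27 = -114820.74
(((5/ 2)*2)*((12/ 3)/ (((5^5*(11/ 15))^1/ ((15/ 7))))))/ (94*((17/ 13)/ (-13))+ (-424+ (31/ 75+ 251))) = -9126/ 88834361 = -0.00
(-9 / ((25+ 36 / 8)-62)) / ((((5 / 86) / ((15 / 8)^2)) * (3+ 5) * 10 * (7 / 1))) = 3483 / 116480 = 0.03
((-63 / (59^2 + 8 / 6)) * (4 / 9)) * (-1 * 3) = 252 / 10447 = 0.02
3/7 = 0.43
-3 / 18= -1 / 6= -0.17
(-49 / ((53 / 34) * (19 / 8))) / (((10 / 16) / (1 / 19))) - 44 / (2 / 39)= -82187194 / 95665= -859.11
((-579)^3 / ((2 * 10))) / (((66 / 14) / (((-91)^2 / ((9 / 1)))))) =-416728067119 / 220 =-1894218486.90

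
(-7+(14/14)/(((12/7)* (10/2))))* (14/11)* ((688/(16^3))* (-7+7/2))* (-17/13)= -14793247/2196480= -6.73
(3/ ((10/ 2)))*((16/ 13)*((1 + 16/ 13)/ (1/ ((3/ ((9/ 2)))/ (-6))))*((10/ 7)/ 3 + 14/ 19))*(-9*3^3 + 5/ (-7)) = 383126656/ 7080255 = 54.11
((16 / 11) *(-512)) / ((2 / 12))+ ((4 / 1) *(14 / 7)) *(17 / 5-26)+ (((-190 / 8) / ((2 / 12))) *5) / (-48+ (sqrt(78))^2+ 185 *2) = -8185663 / 1760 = -4650.94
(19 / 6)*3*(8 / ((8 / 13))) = 247 / 2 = 123.50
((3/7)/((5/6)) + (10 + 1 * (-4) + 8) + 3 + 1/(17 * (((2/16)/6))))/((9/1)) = 2.26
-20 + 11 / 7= -129 / 7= -18.43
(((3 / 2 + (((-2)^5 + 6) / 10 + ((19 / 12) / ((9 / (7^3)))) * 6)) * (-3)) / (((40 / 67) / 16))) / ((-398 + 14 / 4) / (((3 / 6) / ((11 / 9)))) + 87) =1088281 / 32900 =33.08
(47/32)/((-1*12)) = -47/384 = -0.12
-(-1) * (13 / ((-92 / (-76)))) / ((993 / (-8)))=-1976 / 22839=-0.09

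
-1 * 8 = -8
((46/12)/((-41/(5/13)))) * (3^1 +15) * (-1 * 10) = 3450/533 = 6.47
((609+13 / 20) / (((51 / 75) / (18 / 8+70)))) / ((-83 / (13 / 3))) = -13473265 / 3984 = -3381.84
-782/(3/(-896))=700672/3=233557.33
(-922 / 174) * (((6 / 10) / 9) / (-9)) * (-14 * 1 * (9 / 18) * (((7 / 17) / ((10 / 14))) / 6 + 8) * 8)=-53297132 / 2994975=-17.80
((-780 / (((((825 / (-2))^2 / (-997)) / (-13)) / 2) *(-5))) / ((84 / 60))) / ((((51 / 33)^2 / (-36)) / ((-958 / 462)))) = 10330642816 / 19471375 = 530.56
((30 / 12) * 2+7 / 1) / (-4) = -3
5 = 5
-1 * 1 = -1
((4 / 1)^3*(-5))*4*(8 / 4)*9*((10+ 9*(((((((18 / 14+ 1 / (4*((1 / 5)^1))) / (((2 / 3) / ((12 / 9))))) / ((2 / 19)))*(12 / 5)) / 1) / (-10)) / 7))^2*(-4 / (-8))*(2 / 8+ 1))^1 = -341036.93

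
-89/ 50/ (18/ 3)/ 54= -89/ 16200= -0.01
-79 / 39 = -2.03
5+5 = 10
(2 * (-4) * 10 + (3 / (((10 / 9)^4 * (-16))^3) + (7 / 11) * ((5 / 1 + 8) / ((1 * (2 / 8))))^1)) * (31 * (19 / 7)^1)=-1244878193582900581197 / 315392000000000000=-3947.08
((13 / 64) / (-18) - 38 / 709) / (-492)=52993 / 401849856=0.00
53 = 53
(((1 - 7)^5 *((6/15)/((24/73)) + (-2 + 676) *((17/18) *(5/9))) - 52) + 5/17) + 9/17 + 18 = -234550188/85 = -2759413.98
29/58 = 1/2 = 0.50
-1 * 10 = -10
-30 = -30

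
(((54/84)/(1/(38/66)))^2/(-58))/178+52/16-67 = -15608807229/244843984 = -63.75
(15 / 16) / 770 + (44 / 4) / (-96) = -419 / 3696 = -0.11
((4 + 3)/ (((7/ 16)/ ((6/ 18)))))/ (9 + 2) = 16/ 33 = 0.48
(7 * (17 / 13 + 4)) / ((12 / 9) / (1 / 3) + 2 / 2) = 483 / 65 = 7.43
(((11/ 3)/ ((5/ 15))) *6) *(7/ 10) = 231/ 5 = 46.20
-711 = -711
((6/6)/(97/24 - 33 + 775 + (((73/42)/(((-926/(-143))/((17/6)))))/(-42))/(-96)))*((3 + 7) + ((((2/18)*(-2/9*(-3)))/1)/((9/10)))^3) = 1666825229870080/124345206027259821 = 0.01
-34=-34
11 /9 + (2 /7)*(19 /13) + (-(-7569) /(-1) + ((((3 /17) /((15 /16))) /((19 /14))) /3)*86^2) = -9556953628 /1322685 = -7225.42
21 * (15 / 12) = 105 / 4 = 26.25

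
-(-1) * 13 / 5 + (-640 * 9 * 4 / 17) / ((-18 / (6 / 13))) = 37.35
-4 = -4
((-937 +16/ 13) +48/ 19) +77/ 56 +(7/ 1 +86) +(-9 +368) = -948219/ 1976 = -479.87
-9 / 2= -4.50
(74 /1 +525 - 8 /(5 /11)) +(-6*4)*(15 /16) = 5589 /10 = 558.90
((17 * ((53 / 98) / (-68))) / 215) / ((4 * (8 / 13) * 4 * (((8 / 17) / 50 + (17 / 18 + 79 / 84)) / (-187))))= 98564895 / 15633352448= 0.01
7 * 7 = 49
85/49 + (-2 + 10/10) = 0.73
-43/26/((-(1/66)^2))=93654/13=7204.15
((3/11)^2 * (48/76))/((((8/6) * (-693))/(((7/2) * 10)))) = -45/25289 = -0.00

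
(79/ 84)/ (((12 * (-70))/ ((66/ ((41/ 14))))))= -0.03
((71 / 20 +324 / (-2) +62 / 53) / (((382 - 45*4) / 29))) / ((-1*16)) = 4834793 / 3425920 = 1.41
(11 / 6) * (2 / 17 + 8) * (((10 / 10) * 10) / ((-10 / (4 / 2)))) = -506 / 17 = -29.76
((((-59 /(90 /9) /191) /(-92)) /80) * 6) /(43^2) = 0.00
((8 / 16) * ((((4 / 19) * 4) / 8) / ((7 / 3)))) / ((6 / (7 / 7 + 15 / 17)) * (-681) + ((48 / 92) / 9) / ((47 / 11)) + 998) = -155664 / 8092744765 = -0.00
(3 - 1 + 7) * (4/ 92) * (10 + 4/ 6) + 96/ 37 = 5760/ 851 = 6.77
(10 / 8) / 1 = 5 / 4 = 1.25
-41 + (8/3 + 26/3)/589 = -72413/1767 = -40.98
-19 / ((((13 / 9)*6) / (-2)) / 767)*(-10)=-33630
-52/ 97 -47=-4611/ 97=-47.54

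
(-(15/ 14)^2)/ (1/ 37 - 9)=8325/ 65072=0.13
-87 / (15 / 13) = -377 / 5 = -75.40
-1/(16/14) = -7/8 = -0.88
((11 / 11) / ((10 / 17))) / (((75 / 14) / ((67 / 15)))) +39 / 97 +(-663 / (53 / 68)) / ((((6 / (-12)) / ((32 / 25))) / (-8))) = -503734033532 / 28918125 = -17419.32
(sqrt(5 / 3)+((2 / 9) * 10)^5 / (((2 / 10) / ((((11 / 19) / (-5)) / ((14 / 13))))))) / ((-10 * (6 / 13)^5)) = 132.94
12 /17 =0.71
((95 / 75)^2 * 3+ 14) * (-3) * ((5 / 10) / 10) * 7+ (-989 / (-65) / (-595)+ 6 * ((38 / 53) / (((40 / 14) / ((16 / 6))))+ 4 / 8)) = -523286147 / 40995500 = -12.76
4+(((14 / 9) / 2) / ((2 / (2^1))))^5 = 253003 / 59049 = 4.28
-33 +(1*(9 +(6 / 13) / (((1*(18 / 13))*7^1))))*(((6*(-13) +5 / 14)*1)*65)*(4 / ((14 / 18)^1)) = -80558019 / 343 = -234863.03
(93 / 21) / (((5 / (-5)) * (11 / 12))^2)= 4464 / 847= 5.27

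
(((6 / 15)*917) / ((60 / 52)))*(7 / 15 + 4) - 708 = 711.92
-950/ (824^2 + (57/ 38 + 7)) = -1900/ 1357969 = -0.00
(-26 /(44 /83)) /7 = -1079 /154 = -7.01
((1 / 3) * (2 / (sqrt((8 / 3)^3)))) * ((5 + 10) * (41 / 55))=1.71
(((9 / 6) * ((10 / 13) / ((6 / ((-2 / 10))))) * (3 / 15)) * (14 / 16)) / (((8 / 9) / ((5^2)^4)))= -4921875 / 1664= -2957.86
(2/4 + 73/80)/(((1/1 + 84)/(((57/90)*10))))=2147/20400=0.11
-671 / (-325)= 671 / 325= 2.06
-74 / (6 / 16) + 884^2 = 2343776 / 3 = 781258.67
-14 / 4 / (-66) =7 / 132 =0.05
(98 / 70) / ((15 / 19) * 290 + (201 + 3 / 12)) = 532 / 163475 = 0.00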